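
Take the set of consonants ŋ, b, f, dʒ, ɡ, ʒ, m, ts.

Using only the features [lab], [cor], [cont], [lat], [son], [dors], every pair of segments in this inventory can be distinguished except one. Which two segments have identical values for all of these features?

ts, dʒ

On the given features, /ts/ and /dʒ/ have an identical profile: [-labial], [+coronal], [-continuant], [-lateral], [-sonorant], [-dorsal]. No other two segments in the inventory coincide on all 6 features. (They do differ in [voice], [anterior] and [distributed], which are not among the given features.)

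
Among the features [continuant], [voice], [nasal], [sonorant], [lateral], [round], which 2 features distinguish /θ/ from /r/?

[sonorant], [voice]

/θ/ is the voiceless dental fricative and /r/ is the alveolar trill. Both are [+continuant], [−nasal], [−lateral], [−round]. /θ/ is [−sonorant] while /r/ is [+sonorant]; /θ/ is [−voice] while /r/ is [+voice], so the distinguishing features are [sonorant], [voice].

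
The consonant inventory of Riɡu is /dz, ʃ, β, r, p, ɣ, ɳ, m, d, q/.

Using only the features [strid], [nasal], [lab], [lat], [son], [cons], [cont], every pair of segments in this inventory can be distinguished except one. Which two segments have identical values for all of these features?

d, q

On the given features, /d/ and /q/ have an identical profile: [−strident], [−nasal], [−labial], [−lateral], [−sonorant], [+consonantal], [−continuant]. No other two segments in the inventory coincide on all 7 features. (They do differ in [voice], [coronal] and [dorsal], which are not among the given features.)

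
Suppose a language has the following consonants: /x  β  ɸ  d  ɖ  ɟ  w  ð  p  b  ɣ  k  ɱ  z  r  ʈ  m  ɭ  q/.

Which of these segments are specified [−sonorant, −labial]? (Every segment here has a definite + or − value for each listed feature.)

First, the [−sonorant] segments are /x, β, ɸ, d, ɖ, ɟ, ð, p, b, ɣ, k, z, ʈ, q/.
Then [−labial] leaves /x, d, ɖ, ɟ, ð, ɣ, k, z, ʈ, q/.

x, d, ɖ, ɟ, ð, ɣ, k, z, ʈ, q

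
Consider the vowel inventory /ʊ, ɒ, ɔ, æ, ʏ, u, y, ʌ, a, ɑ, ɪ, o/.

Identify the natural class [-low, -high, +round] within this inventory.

ɔ, o

First, the [-low] segments are /ʊ, ɔ, ʏ, u, y, ʌ, ɪ, o/.
Among these, [-high] gives /ɔ, ʌ, o/.
Of those, [+round] leaves /ɔ, o/.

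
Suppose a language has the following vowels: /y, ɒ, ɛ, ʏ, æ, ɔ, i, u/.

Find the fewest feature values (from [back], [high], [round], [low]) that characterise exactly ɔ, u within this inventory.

[-low, +back]

The class [-low], [+back] has exactly /ɔ, u/ as its extension in this inventory. No smaller conjunction from the listed features achieves this: [+back] alone would also admit /ɒ/; [-low] alone would also admit /y, ɛ, ʏ, i/; and checking the remaining single features turns up none with this extension.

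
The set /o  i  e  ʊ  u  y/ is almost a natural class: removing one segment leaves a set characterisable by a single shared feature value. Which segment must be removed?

ʊ

[tense] groups all but one: /u, y, e, o, i/ share [+tense] while /ʊ/ (high back rounded lax vowel) alone is [-tense]. Removing any other segment would not leave a single-feature class that excludes it.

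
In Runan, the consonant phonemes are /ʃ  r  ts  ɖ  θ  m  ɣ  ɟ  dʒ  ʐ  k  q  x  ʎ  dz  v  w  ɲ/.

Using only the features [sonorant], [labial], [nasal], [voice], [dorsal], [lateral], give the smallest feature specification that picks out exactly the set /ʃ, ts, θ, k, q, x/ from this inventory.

[-voice]

Every target segment is [-voice] and no other inventory member is, so one feature is enough.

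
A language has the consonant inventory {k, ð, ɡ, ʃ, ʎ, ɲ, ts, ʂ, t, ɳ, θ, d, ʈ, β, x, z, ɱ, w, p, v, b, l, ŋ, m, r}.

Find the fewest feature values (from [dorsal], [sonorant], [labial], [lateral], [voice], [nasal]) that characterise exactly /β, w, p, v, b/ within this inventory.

[−nasal, +labial]

Every target segment is [−nasal], [+labial]; each remaining inventory member fails at least one of these. Each conjunct is needed — [+labial] alone would also admit /ɱ, m/; [−nasal] alone would also admit /k, ð, ɡ, ʃ, …/ — and no other single listed feature has exactly this extension, so two is the minimum.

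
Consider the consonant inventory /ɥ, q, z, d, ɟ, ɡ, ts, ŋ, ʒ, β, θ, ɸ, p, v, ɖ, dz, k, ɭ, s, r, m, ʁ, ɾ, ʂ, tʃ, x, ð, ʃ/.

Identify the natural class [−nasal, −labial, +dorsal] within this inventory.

Eliminate segments failing any feature: /ɥ, β, ɸ, p, v/ are [+labial]; /z, d, ts, ʒ, θ, ɖ, dz, ɭ, s, r, ɾ, ʂ, tʃ, ð, ʃ/ are [−dorsal]; /ŋ, m/ are [+nasal]. The remaining /q, ɟ, ɡ, k, ʁ, x/ satisfy [−nasal], [−labial], [+dorsal].

q, ɟ, ɡ, k, ʁ, x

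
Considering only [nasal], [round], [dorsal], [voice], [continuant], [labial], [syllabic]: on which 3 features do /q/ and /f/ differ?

[continuant], [labial], [dorsal]

/q/ is the voiceless uvular stop and /f/ is the voiceless labiodental fricative. Both are [−nasal], [−round], [−voice], [−syllabic]. /q/ is [−continuant] while /f/ is [+continuant]; /q/ is [−labial] while /f/ is [+labial]; /q/ is [+dorsal] while /f/ is [−dorsal], so the distinguishing features are [continuant], [labial], [dorsal].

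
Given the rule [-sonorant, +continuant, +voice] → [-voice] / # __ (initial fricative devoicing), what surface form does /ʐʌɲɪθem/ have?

Only the initial segment /ʐ/ is both word-initial and matches the structural description. It is a voiced retroflex fricative, so [-sonorant, +continuant, +voice] holds; changing it to [-voice] with all other features held fixed yields /ʂ/ (voiceless retroflex fricative). No other segment meets both the structural description and the environment, so the output is [ʂʌɲɪθem].

[ʂʌɲɪθem]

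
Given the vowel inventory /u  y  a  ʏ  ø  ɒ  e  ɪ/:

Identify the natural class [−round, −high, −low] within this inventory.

e

The [−round] segments are /a, e, ɪ/.
Intersecting with [−high] gives /a, e/.
Among these, [−low] leaves /e/.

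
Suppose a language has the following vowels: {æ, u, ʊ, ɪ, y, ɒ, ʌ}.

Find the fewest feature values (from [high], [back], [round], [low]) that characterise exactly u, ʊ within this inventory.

/u, ʊ/ are all [+high], [+back], and no other segment in the inventory matches both values. Dropping any one of them over-generates: [+back] alone would also admit /ɒ, ʌ/; [+high] alone would also admit /ɪ, y/. No other single listed feature picks out exactly this set either, so fewer than two features will not do.

[+high, +back]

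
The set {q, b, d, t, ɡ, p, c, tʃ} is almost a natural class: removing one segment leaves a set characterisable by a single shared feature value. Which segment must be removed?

[delayed release] (equivalently [strident]) groups all but one: /ɡ, q, c, d, p, b, t/ share [−delayed release] while /tʃ/ (voiceless postalveolar affricate) alone is [+delayed release]. Removing any other segment would not leave a single-feature class that excludes it.

tʃ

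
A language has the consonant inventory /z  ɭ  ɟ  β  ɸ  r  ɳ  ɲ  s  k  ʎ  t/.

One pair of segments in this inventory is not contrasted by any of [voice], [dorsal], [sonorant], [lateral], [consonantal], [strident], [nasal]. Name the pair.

ɸ, t

/ɸ/ (voiceless bilabial fricative) and /t/ (voiceless alveolar stop) are both [-voice], [-dorsal], [-sonorant], [-lateral], [+consonantal], [-strident], [-nasal], so none of the listed features separates them. (They do differ in [continuant], [labial] and [coronal], which are not among the given features.) Every other pair in the inventory differs on at least one listed feature.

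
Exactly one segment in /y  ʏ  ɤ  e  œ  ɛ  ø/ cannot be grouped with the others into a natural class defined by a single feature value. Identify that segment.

The remaining segments after removing /ɤ/ share [−back]; /ɤ/ (mid back unrounded tense vowel) is [+back]. For every other candidate removal, the leftover set fails to share any single feature value that the removed segment lacks.

ɤ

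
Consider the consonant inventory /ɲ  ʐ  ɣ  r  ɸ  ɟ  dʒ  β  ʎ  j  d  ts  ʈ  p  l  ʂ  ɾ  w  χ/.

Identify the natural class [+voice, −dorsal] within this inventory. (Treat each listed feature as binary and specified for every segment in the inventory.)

ʐ, r, dʒ, β, d, l, ɾ

Checking each segment against [+voice], [−dorsal]: /ʐ/ (voiced retroflex fricative), /r/ (alveolar trill), /dʒ/ (voiced postalveolar affricate), /β/ (voiced bilabial fricative), /d/ (voiced alveolar stop), /l/ (alveolar lateral approximant), among others, satisfy every feature; every other segment in the inventory fails at least one.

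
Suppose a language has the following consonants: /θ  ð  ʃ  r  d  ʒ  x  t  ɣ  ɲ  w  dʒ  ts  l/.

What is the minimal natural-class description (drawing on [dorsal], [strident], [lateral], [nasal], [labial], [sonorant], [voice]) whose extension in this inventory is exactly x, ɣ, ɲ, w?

The target set is precisely the extension of [+dorsal] in this inventory.

[+dorsal]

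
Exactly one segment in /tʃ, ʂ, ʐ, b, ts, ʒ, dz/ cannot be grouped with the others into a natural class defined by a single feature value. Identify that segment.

[strident] (equivalently [labial], [coronal]) groups all but one: /ʒ, dz, ts, tʃ, ʂ, ʐ/ share [+strident] while /b/ (voiced bilabial stop) alone is [−strident]. Removing any other segment would not leave a single-feature class that excludes it.

b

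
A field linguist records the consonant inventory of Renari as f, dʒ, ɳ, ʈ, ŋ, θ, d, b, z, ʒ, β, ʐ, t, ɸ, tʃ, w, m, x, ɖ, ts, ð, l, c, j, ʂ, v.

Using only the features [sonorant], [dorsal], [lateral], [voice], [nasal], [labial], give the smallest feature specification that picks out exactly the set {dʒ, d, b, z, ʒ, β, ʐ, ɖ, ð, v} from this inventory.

The class [−sonorant], [+voice] has exactly /dʒ, d, b, z, ʒ, β, ʐ, ɖ, ð, v/ as its extension in this inventory. No smaller conjunction from the listed features achieves this: [+voice] alone would also admit /ɳ, ŋ, w, m, …/; [−sonorant] alone would also admit /f, ʈ, θ, t, …/; and checking the remaining single features turns up none with this extension.

[−sonorant, +voice]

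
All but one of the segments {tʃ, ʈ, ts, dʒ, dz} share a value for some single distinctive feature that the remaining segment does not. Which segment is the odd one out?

ʈ

[delayed release] (equivalently [strident]) groups all but one: /ts, dz, dʒ, tʃ/ share [+delayed release] while /ʈ/ (voiceless retroflex stop) alone is [−delayed release]. Removing any other segment would not leave a single-feature class that excludes it.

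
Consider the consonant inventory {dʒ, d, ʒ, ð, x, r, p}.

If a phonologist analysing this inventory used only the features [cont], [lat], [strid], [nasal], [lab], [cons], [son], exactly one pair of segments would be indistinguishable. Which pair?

/ð/ (voiced dental fricative) and /x/ (voiceless velar fricative) are both [+continuant], [−lateral], [−strident], [−nasal], [−labial], [+consonantal], [−sonorant], so none of the listed features separates them. (They do differ in [voice], [coronal] and [dorsal], which are not among the given features.) Every other pair in the inventory differs on at least one listed feature.

ð, x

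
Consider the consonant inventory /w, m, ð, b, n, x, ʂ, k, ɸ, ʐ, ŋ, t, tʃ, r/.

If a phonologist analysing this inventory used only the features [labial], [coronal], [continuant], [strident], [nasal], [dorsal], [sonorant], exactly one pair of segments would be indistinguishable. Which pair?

/ʂ/ (voiceless retroflex fricative) and /ʐ/ (voiced retroflex fricative) are both [-labial], [+coronal], [+continuant], [+strident], [-nasal], [-dorsal], [-sonorant], so none of the listed features separates them. (They do differ in [voice], which is not among the given features.) Every other pair in the inventory differs on at least one listed feature.

ʂ, ʐ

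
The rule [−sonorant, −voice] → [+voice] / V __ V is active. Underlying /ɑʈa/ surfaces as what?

[ɑɖa]

The only segment in the rule's environment that also matches [−sonorant, −voice] is /ʈ/. Applying [+voice] turns the voiceless retroflex stop into /ɖ/ (voiced retroflex stop), giving [ɑɖa].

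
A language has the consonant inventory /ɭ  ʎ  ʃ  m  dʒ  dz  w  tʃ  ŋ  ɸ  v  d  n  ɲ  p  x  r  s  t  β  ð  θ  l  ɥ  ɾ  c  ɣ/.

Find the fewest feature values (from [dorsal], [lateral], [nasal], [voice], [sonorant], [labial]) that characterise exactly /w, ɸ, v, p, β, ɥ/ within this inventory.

[−nasal, +labial]

/w, ɸ, v, p, β, ɥ/ are all [−nasal], [+labial], and no other segment in the inventory matches both values. Dropping any one of them over-generates: [+labial] alone would also admit /m/; [−nasal] alone would also admit /ɭ, ʎ, ʃ, dʒ, …/. No other single listed feature picks out exactly this set either, so fewer than two features will not do.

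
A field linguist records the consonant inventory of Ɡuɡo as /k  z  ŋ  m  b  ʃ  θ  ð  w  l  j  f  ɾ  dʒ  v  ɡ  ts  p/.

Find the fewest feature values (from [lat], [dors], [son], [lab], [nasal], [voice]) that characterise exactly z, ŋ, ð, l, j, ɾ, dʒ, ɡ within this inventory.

[+voice, −lab]

/z, ŋ, ð, l, j, ɾ, dʒ, ɡ/ are all [+voice], [−labial], and no other segment in the inventory matches both values. Dropping any one of them over-generates: [−labial] alone would also admit /k, ʃ, θ, ts/; [+voice] alone would also admit /m, b, w, v/. No other single listed feature picks out exactly this set either, so fewer than two features will not do.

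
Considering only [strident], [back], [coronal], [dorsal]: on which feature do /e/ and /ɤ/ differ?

/e/ (mid front unrounded tense vowel) and /ɤ/ (mid back unrounded tense vowel) agree on [−strident], [−coronal], [+dorsal]. They differ on [back] (/e/ [−], /ɤ/ [+]).

[back]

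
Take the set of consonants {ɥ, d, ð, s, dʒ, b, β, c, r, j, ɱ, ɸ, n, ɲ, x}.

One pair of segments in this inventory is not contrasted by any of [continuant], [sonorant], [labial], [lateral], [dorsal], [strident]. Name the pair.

ɸ, β

On the given features, /ɸ/ and /β/ have an identical profile: [+continuant], [−sonorant], [+labial], [−lateral], [−dorsal], [−strident]. No other two segments in the inventory coincide on all 6 features. (They do differ in [voice], which is not among the given features.)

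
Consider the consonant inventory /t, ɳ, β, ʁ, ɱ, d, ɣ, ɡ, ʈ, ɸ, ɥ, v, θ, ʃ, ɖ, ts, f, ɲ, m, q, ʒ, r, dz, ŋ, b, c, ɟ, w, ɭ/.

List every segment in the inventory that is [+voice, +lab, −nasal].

Checking each segment against [+voice], [+labial], [−nasal]: /β/ (voiced bilabial fricative), /ɥ/ (labial-palatal glide), /v/ (voiced labiodental fricative), /b/ (voiced bilabial stop), /w/ (labial-velar glide) satisfy every feature; every other segment in the inventory fails at least one.

β, ɥ, v, b, w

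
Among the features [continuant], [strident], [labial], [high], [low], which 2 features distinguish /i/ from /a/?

The two segments share [+continuant], [-strident], [-labial]. The only features from the list on which they differ: /i/ is [+high] while /a/ is [-high]; /i/ is [-low] while /a/ is [+low].

[high], [low]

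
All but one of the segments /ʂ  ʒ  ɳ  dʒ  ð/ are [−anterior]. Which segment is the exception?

/ð/ is the voiced dental fricative, which is [+anterior]; the rest — /dʒ, ɳ, ʂ, ʒ/ — are [−anterior].

ð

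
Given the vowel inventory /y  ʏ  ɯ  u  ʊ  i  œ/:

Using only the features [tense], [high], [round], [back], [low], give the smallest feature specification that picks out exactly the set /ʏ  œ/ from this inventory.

[−back, −tense]

/ʏ, œ/ are all [−back], [−tense], and no other segment in the inventory matches both values. Dropping any one of them over-generates: [−tense] alone would also admit /ʊ/; [−back] alone would also admit /y, i/. No other single listed feature picks out exactly this set either, so fewer than two features will not do.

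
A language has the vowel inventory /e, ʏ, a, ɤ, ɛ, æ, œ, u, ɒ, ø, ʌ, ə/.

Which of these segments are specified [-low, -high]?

e, ɤ, ɛ, œ, ø, ʌ, ə

The [-low] segments are /e, ʏ, ɤ, ɛ, œ, u, ø, ʌ, ə/.
Of those, [-high] leaves /e, ɤ, ɛ, œ, ø, ʌ, ə/.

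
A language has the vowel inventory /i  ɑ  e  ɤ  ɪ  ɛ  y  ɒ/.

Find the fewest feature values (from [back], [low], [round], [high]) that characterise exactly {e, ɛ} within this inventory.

[−high, −back]

/e, ɛ/ are all [−high], [−back], and no other segment in the inventory matches both values. Dropping any one of them over-generates: [−back] alone would also admit /i, ɪ, y/; [−high] alone would also admit /ɑ, ɤ, ɒ/. No other single listed feature picks out exactly this set either, so fewer than two features will not do.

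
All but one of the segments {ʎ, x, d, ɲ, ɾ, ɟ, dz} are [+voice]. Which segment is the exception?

x

Every segment except /x/ is [+voice]. /x/ (voiceless velar fricative) is [−voice], so it is the exception.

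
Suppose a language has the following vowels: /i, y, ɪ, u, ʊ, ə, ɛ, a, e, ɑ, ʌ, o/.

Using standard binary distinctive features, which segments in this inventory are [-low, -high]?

Checking each segment against [-low], [-high]: /ə/ (mid central vowel (schwa)), /ɛ/ (mid front unrounded lax vowel), /e/ (mid front unrounded tense vowel), /ʌ/ (mid back unrounded lax vowel), /o/ (mid back rounded tense vowel) satisfy every feature; every other segment in the inventory fails at least one.

ə, ɛ, e, ʌ, o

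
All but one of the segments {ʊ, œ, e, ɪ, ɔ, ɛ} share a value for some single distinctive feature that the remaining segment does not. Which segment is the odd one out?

e

[tense] groups all but one: /ɔ, ɪ, ʊ, œ, ɛ/ share [−tense] while /e/ (mid front unrounded tense vowel) alone is [+tense]. Removing any other segment would not leave a single-feature class that excludes it.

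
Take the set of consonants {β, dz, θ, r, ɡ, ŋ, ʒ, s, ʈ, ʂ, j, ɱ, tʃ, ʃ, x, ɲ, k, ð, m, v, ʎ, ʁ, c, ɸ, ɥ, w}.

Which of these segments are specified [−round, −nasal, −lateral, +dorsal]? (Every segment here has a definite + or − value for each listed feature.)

ɡ, j, x, k, ʁ, c

Among the inventory, the [−round] segments are /β, dz, θ, r, ɡ, ŋ, ʒ, s, ʈ, ʂ, j, ɱ, tʃ, ʃ, x, ɲ, k, ð, m, v, ʎ, ʁ, c, ɸ/.
Among these, [−nasal] gives /β, dz, θ, r, ɡ, ʒ, s, ʈ, ʂ, j, tʃ, ʃ, x, k, ð, v, ʎ, ʁ, c, ɸ/.
Intersecting with [−lateral] gives /β, dz, θ, r, ɡ, ʒ, s, ʈ, ʂ, j, tʃ, ʃ, x, k, ð, v, ʁ, c, ɸ/.
Within that set, [+dorsal] leaves /ɡ, j, x, k, ʁ, c/.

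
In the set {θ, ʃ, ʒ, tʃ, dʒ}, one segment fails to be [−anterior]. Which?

θ

/tʃ, dʒ, ʒ, ʃ/ are all [−anterior]; /θ/ (voiceless dental fricative) is [+anterior].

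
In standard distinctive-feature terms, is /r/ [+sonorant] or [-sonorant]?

[+sonorant]

As the alveolar trill, /r/ is [+sonorant].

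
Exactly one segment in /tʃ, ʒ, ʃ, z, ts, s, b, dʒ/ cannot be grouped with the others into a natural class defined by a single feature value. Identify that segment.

b

/ʒ, ʃ, s, ts, dʒ, z, tʃ/ are all [+strident], but /b/ (voiced bilabial stop) is [-strident]. No other single segment can be removed to leave a set sharing one feature value that the removed segment lacks, so /b/ is the odd one out.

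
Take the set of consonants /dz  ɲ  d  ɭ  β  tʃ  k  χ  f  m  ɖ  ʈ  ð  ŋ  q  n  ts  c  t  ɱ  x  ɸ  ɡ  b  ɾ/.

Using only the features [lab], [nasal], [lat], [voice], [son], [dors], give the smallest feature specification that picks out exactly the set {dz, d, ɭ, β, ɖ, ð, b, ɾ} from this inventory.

The class [+voice], [−nasal], [−dorsal] has exactly /dz, d, ɭ, β, ɖ, ð, b, ɾ/ as its extension in this inventory. No smaller conjunction from the listed features achieves this: [−nasal, −dorsal] alone would also admit /tʃ, f, ʈ, ts, …/; [+voice, −dorsal] alone would also admit /m, n, ɱ/; [+voice, −nasal] alone would also admit /ɡ/; and checking the remaining two-feature bundles turns up none with this extension.

[+voice, −nasal, −dors]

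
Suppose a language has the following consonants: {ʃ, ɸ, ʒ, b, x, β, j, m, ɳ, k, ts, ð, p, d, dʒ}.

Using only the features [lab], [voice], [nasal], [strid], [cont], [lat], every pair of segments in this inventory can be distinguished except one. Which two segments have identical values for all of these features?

ð, j

Both /ð/ and /j/ are [−labial], [+voice], [−nasal], [−strident], [+continuant], [−lateral]. Since the list omits [sonorant] and [dorsal] — which do distinguish the voiced dental fricative from the palatal glide — this pair collapses; all other pairs remain distinct.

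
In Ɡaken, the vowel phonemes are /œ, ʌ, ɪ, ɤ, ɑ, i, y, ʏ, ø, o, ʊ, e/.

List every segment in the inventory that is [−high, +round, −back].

Checking each segment against [−high], [+round], [−back]: /œ/ (mid front rounded lax vowel), /ø/ (mid front rounded tense vowel) satisfy every feature; every other segment in the inventory fails at least one.

œ, ø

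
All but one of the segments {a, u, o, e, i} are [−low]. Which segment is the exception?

a

Every segment except /a/ is [−low]. /a/ (low unrounded vowel) is [+low], so it is the exception.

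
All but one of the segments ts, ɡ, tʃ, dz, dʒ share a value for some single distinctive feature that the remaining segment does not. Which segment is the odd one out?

[delayed release] (equivalently [strident], [coronal], [dorsal]) groups all but one: /dʒ, dz, tʃ, ts/ share [+delayed release] while /ɡ/ (voiced velar stop) alone is [−delayed release]. Removing any other segment would not leave a single-feature class that excludes it.

ɡ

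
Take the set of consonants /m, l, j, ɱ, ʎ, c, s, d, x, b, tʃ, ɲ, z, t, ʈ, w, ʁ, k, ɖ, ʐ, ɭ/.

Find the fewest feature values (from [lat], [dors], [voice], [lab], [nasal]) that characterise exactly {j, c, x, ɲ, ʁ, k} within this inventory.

[−lat, −lab, +dors]

The class [−lateral], [−labial], [+dorsal] has exactly /j, c, x, ɲ, ʁ, k/ as its extension in this inventory. No smaller conjunction from the listed features achieves this: [−labial, +dorsal] alone would also admit /ʎ/; [−lateral, +dorsal] alone would also admit /w/; [−lateral, −labial] alone would also admit /s, d, tʃ, z, …/; and checking the remaining two-feature bundles turns up none with this extension.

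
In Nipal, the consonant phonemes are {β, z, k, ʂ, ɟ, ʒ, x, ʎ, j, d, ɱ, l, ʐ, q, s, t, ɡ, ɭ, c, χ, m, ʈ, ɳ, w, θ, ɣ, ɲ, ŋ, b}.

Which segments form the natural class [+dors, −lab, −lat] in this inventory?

Checking each segment against [+dorsal], [−labial], [−lateral]: /k/ (voiceless velar stop), /ɟ/ (voiced palatal stop), /x/ (voiceless velar fricative), /j/ (palatal glide), /q/ (voiceless uvular stop), /ɡ/ (voiced velar stop), among others, satisfy every feature; every other segment in the inventory fails at least one.

k, ɟ, x, j, q, ɡ, c, χ, ɣ, ɲ, ŋ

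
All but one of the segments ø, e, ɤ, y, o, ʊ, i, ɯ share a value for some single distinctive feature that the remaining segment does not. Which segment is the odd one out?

ʊ

/y, ø, i, ɤ, ɯ, o, e/ are all [+tense], but /ʊ/ (high back rounded lax vowel) is [-tense]. No other single segment can be removed to leave a set sharing one feature value that the removed segment lacks, so /ʊ/ is the odd one out.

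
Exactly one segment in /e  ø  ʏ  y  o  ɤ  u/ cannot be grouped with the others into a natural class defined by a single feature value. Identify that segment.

[tense] groups all but one: /e, ɤ, u, y, ø, o/ share [+tense] while /ʏ/ (high front rounded lax vowel) alone is [-tense]. Removing any other segment would not leave a single-feature class that excludes it.

ʏ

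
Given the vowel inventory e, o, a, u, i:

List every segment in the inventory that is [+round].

o, u

The [+round] segments here are /o, u/; the remaining /e, a, i/ are [-round].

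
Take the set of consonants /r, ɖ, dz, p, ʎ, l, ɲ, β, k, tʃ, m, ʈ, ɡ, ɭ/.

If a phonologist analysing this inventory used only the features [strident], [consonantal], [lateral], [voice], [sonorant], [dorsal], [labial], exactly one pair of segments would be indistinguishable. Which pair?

ɭ, l

/ɭ/ (retroflex lateral approximant) and /l/ (alveolar lateral approximant) are both [-strident], [+consonantal], [+lateral], [+voice], [+sonorant], [-dorsal], [-labial], so none of the listed features separates them. (They do differ in [anterior], which is not among the given features.) Every other pair in the inventory differs on at least one listed feature.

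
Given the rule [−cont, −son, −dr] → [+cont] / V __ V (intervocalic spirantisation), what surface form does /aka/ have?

/k/ satisfies [−cont, −son, −dr] and sits in V __ V. The [+continuant] counterpart of the voiceless velar stop is /x/. Other segments in /aka/ either fail the structural description or are not in the environment, so the surface form is [axa].

[axa]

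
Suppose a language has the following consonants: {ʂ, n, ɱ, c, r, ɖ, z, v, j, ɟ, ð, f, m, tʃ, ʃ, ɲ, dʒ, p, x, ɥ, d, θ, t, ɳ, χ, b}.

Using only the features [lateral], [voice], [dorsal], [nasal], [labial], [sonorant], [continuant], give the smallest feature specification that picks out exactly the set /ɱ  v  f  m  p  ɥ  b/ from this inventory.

[+labial]

/ɱ, v, f, m, p, ɥ, b/ are exactly the [+labial] segments in the inventory, so a single feature suffices.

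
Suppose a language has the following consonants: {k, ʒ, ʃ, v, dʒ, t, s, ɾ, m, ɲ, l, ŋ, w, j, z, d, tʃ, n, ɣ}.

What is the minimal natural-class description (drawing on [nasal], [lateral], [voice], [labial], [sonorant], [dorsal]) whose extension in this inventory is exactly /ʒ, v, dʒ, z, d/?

[−sonorant, +voice, −dorsal]

/ʒ, v, dʒ, z, d/ are all [−sonorant], [+voice], [−dorsal], and no other segment in the inventory matches all three values. Dropping any one of them over-generates: [+voice, −dorsal] alone would also admit /ɾ, m, l, n/; [−sonorant, −dorsal] alone would also admit /ʃ, t, s, tʃ/; [−sonorant, +voice] alone would also admit /ɣ/. No other combination of two listed features picks out exactly this set either, so fewer than three features will not do.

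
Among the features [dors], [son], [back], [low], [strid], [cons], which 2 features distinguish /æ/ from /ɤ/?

/æ/ is the low front unrounded vowel and /ɤ/ is the mid back unrounded tense vowel. Both are [+dorsal], [+sonorant], [−strident], [−consonantal]. /æ/ is [+low] while /ɤ/ is [−low]; /æ/ is [−back] while /ɤ/ is [+back], so the distinguishing features are [low], [back].

[low], [back]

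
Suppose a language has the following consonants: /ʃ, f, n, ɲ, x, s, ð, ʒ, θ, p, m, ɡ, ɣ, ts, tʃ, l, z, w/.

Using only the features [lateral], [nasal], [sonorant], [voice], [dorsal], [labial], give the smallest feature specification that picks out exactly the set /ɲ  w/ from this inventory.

[+sonorant, +dorsal]

Every target segment is [+sonorant], [+dorsal]; each remaining inventory member fails at least one of these. Each conjunct is needed — [+dorsal] alone would also admit /x, ɡ, ɣ/; [+sonorant] alone would also admit /n, m, l/ — and no other single listed feature has exactly this extension, so two is the minimum.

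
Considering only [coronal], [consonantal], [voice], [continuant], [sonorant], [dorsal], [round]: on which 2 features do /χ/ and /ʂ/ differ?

[coronal], [dorsal]

/χ/ is the voiceless uvular fricative and /ʂ/ is the voiceless retroflex fricative. Both are [+consonantal], [-voice], [+continuant], [-sonorant], [-round]. /χ/ is [-coronal] while /ʂ/ is [+coronal]; /χ/ is [+dorsal] while /ʂ/ is [-dorsal], so the distinguishing features are [coronal], [dorsal].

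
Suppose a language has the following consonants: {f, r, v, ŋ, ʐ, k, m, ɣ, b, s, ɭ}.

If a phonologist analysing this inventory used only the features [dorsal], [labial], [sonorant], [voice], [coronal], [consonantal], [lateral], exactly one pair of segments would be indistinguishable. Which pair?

b, v

/b/ (voiced bilabial stop) and /v/ (voiced labiodental fricative) are both [−dorsal], [+labial], [−sonorant], [+voice], [−coronal], [+consonantal], [−lateral], so none of the listed features separates them. (They do differ in [continuant], which is not among the given features.) Every other pair in the inventory differs on at least one listed feature.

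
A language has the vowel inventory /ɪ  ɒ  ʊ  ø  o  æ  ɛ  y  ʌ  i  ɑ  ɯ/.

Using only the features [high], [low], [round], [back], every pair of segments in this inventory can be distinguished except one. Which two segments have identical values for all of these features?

i, ɪ

Both /i/ and /ɪ/ are [+high], [−low], [−round], [−back]. Since the list omits [tense] — which does distinguish the high front unrounded tense vowel from the high front unrounded lax vowel — this pair collapses; all other pairs remain distinct.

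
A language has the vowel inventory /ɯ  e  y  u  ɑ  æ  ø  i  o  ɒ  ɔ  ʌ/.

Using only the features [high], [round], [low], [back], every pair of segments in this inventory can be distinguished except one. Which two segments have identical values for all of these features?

/o/ (mid back rounded tense vowel) and /ɔ/ (mid back rounded lax vowel) are both [−high], [+round], [−low], [+back], so none of the listed features separates them. (They do differ in [tense], which is not among the given features.) Every other pair in the inventory differs on at least one listed feature.

o, ɔ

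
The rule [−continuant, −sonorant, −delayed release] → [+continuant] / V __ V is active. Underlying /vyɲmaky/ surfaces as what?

[vyɲmaxy]

The only segment in the rule's environment that also matches [−continuant, −sonorant, −delayed release] is /k/. Applying [+continuant] turns the voiceless velar stop into /x/ (voiceless velar fricative), giving [vyɲmaxy].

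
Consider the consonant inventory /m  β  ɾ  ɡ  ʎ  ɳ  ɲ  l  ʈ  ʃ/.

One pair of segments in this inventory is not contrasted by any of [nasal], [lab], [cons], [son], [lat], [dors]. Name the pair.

Both /ʃ/ and /ʈ/ are [−nasal], [−labial], [+consonantal], [−sonorant], [−lateral], [−dorsal]. Since the list omits [continuant], [strident] and [distributed] — which do distinguish the voiceless postalveolar fricative from the voiceless retroflex stop — this pair collapses; all other pairs remain distinct.

ʃ, ʈ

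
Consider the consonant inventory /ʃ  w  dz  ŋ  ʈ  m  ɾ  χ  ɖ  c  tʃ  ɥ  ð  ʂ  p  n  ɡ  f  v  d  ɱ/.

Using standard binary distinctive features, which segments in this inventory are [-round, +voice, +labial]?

Among the inventory, the [-round] segments are /ʃ, dz, ŋ, ʈ, m, ɾ, χ, ɖ, c, tʃ, ð, ʂ, p, n, ɡ, f, v, d, ɱ/.
Within that set, [+voice] gives /dz, ŋ, m, ɾ, ɖ, ð, n, ɡ, v, d, ɱ/.
Within that set, [+labial] leaves /m, v, ɱ/.

m, v, ɱ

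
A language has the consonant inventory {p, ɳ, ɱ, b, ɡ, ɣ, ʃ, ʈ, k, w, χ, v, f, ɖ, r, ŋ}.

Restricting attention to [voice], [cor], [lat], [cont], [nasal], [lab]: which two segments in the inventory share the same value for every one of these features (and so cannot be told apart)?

Both /w/ and /v/ are [+voice], [−coronal], [−lateral], [+continuant], [−nasal], [+labial]. Since the list omits [sonorant], [round] and [dorsal] — which do distinguish the labial-velar glide from the voiced labiodental fricative — this pair collapses; all other pairs remain distinct.

w, v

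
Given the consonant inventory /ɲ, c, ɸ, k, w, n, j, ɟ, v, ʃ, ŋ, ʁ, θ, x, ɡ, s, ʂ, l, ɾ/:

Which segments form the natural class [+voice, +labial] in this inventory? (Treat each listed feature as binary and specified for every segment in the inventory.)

Among the inventory, the [+voice] segments are /ɲ, w, n, j, ɟ, v, ŋ, ʁ, ɡ, l, ɾ/.
Intersecting with [+labial] leaves /w, v/.

w, v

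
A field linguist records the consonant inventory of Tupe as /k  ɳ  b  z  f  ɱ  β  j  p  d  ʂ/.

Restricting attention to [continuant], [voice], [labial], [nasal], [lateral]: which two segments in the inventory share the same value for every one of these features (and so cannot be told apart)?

j, z

Both /j/ and /z/ are [+continuant], [+voice], [-labial], [-nasal], [-lateral]. Since the list omits [sonorant], [strident] and [dorsal] — which do distinguish the palatal glide from the voiced alveolar fricative — this pair collapses; all other pairs remain distinct.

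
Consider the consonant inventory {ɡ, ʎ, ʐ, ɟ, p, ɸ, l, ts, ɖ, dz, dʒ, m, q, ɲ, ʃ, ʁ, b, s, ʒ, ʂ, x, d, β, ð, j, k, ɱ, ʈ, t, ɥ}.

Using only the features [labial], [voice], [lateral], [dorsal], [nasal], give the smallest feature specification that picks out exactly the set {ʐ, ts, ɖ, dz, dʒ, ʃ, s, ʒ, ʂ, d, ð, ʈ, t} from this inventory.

[−lateral, −labial, −dorsal]

The class [−lateral], [−labial], [−dorsal] has exactly /ʐ, ts, ɖ, dz, dʒ, ʃ, s, ʒ, ʂ, d, ð, ʈ, t/ as its extension in this inventory. No smaller conjunction from the listed features achieves this: [−labial, −dorsal] alone would also admit /l/; [−lateral, −dorsal] alone would also admit /p, ɸ, m, b, …/; [−lateral, −labial] alone would also admit /ɡ, ɟ, q, ɲ, …/; and checking the remaining two-feature bundles turns up none with this extension.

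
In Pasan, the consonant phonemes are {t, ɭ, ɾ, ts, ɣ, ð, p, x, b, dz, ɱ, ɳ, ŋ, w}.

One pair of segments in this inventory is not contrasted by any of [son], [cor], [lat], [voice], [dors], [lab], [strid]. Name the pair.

ɾ, ɳ

Both /ɾ/ and /ɳ/ are [+sonorant], [+coronal], [−lateral], [+voice], [−dorsal], [−labial], [−strident]. Since the list omits [nasal] and [anterior] — which do distinguish the alveolar tap from the retroflex nasal — this pair collapses; all other pairs remain distinct.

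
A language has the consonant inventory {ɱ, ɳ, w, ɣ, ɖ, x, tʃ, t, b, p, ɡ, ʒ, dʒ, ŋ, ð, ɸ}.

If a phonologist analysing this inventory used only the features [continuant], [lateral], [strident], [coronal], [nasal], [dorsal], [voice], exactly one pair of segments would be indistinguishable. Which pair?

On the given features, /w/ and /ɣ/ have an identical profile: [+continuant], [-lateral], [-strident], [-coronal], [-nasal], [+dorsal], [+voice]. No other two segments in the inventory coincide on all 7 features. (They do differ in [sonorant], [labial] and [round], which are not among the given features.)

w, ɣ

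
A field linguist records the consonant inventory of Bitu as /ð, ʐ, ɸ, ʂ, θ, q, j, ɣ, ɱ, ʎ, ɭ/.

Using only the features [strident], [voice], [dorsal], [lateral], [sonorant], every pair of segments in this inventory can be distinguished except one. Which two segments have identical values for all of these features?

θ, ɸ

/θ/ (voiceless dental fricative) and /ɸ/ (voiceless bilabial fricative) are both [-strident], [-voice], [-dorsal], [-lateral], [-sonorant], so none of the listed features separates them. (They do differ in [labial] and [coronal], which are not among the given features.) Every other pair in the inventory differs on at least one listed feature.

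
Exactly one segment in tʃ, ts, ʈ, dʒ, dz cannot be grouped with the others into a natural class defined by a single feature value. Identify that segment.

[delayed release] (equivalently [strident]) groups all but one: /ts, tʃ, dʒ, dz/ share [+delayed release] while /ʈ/ (voiceless retroflex stop) alone is [-delayed release]. Removing any other segment would not leave a single-feature class that excludes it.

ʈ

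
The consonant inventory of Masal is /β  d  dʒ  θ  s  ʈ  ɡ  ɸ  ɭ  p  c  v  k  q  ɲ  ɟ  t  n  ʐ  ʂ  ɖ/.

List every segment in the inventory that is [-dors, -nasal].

Among the inventory, the [-dorsal] segments are /β, d, dʒ, θ, s, ʈ, ɸ, ɭ, p, v, t, n, ʐ, ʂ, ɖ/.
Intersecting with [-nasal] leaves /β, d, dʒ, θ, s, ʈ, ɸ, ɭ, p, v, t, ʐ, ʂ, ɖ/.

β, d, dʒ, θ, s, ʈ, ɸ, ɭ, p, v, t, ʐ, ʂ, ɖ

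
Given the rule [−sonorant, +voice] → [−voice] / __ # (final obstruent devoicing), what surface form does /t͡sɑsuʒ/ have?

[t͡sɑsuʃ]

The only segment in the rule's environment that also matches [−sonorant, +voice] is /ʒ/. Applying [−voice] turns the voiced postalveolar fricative into /ʃ/ (voiceless postalveolar fricative), giving [t͡sɑsuʃ].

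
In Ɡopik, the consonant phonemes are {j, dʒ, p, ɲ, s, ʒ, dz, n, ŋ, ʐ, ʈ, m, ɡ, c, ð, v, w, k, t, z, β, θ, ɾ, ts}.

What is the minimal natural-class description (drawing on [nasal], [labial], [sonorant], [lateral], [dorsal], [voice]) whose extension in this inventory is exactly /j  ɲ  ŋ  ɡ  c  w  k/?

[+dorsal]

The target set is precisely the extension of [+dorsal] in this inventory.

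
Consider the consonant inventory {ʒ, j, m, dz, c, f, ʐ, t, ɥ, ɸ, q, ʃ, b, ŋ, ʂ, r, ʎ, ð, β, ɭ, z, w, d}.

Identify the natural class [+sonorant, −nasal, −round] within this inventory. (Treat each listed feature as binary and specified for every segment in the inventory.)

First, the [+sonorant] segments are /j, m, ɥ, ŋ, r, ʎ, ɭ, w/.
Within that set, [−nasal] gives /j, ɥ, r, ʎ, ɭ, w/.
Of those, [−round] leaves /j, r, ʎ, ɭ/.

j, r, ʎ, ɭ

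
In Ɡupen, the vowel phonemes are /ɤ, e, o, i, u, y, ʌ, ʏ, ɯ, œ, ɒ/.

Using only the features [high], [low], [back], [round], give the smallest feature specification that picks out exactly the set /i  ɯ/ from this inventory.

Every target segment is [+high], [−round]; each remaining inventory member fails at least one of these. Each conjunct is needed — [−round] alone would also admit /ɤ, e, ʌ/; [+high] alone would also admit /u, y, ʏ/ — and no other single listed feature has exactly this extension, so two is the minimum.

[+high, −round]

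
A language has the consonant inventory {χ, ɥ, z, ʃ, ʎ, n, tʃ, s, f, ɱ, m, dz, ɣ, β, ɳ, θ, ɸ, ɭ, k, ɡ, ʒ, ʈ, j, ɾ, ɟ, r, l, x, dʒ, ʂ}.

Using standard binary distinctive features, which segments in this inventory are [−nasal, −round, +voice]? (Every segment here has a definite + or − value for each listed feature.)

z, ʎ, dz, ɣ, β, ɭ, ɡ, ʒ, j, ɾ, ɟ, r, l, dʒ

The [−nasal] segments are /χ, ɥ, z, ʃ, ʎ, tʃ, s, f, dz, ɣ, β, θ, ɸ, ɭ, k, ɡ, ʒ, ʈ, j, ɾ, ɟ, r, l, x, dʒ, ʂ/.
Within that set, [−round] gives /χ, z, ʃ, ʎ, tʃ, s, f, dz, ɣ, β, θ, ɸ, ɭ, k, ɡ, ʒ, ʈ, j, ɾ, ɟ, r, l, x, dʒ, ʂ/.
Intersecting with [+voice] leaves /z, ʎ, dz, ɣ, β, ɭ, ɡ, ʒ, j, ɾ, ɟ, r, l, dʒ/.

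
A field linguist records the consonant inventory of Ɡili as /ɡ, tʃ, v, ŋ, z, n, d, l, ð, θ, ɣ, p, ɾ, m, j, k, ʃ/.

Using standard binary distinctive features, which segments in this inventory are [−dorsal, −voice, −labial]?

tʃ, θ, ʃ

The [−dorsal] segments are /tʃ, v, z, n, d, l, ð, θ, p, ɾ, m, ʃ/.
Then [−voice] gives /tʃ, θ, p, ʃ/.
Then [−labial] leaves /tʃ, θ, ʃ/.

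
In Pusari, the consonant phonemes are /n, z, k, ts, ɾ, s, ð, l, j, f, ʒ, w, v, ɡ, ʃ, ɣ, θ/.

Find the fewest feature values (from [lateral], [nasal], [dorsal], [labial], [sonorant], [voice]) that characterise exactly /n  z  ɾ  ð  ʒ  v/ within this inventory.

[+voice, −lateral, −dorsal]

/n, z, ɾ, ð, ʒ, v/ are all [+voice], [−lateral], [−dorsal], and no other segment in the inventory matches all three values. Dropping any one of them over-generates: [−lateral, −dorsal] alone would also admit /ts, s, f, ʃ, …/; [+voice, −dorsal] alone would also admit /l/; [+voice, −lateral] alone would also admit /j, w, ɡ, ɣ/. No other combination of two listed features picks out exactly this set either, so fewer than three features will not do.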